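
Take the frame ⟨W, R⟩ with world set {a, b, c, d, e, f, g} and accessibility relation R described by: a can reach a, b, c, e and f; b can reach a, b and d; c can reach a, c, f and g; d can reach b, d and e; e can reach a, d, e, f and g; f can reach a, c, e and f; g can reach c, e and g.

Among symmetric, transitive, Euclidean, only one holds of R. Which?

Symmetric: yes — every pair in R has its reverse in R.
Transitive: no — a R b and b R d, but not a R d.
Euclidean: no — a R b and a R c, but not b R c.
Only symmetric holds.

symmetric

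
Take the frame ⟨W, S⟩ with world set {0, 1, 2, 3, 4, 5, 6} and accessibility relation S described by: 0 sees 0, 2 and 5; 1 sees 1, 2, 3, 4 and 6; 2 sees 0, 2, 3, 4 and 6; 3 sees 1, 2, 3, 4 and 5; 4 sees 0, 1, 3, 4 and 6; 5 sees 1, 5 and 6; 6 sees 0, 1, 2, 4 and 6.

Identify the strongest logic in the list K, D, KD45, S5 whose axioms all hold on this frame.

Serial (axiom D): yes — every world has a successor (e.g. 0 S 0).
Euclidean (axiom 5): no — 0 S 2 and 0 S 5, but not 2 S 5.
Transitive (axiom 4): no — 0 S 2 and 2 S 3, but not 0 S 3.
Reflexive (axiom T): yes — every world is S-related to itself.
So F validates K, D; KD45 would additionally require S to be Euclidean and transitive. The strongest is D.

D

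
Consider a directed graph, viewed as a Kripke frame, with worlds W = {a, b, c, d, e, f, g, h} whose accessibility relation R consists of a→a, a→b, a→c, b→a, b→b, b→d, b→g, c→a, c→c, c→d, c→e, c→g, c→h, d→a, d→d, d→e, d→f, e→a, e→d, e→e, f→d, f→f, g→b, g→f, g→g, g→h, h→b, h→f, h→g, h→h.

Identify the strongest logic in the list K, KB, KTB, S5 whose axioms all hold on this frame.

Symmetric (axiom B): no — b R d but not d R b.
Reflexive (axiom T): yes — every world is R-related to itself.
Euclidean (axiom 5): no — a R b and a R c, but not b R c.
So F validates K; KB would additionally require R to be symmetric. The strongest is K.

K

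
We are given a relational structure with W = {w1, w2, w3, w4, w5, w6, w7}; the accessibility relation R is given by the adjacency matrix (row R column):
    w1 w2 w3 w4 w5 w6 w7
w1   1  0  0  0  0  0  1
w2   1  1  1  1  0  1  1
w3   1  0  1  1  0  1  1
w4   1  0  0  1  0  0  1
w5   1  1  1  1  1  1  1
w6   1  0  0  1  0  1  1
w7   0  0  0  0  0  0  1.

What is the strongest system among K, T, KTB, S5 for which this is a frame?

Reflexive (axiom T): yes — every world is R-related to itself.
Symmetric (axiom B): no — w1 R w7 but not w7 R w1.
Euclidean (axiom 5): no — w2 R w1 and w2 R w3, but not w1 R w3.
So F validates K, T; KTB would additionally require R to be symmetric. The strongest is T.

T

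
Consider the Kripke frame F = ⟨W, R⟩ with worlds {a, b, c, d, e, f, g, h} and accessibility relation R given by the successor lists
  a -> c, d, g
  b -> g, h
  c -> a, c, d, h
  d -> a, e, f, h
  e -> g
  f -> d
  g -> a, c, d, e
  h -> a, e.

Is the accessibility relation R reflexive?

Reflexive: no — a is not related to itself.

No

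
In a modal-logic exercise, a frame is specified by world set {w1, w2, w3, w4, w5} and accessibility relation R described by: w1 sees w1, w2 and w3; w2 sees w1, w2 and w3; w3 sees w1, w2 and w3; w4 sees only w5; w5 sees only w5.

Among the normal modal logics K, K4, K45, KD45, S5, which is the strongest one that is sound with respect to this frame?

Transitive (axiom 4): yes — every two-step R-path is closed by a direct edge.
Euclidean (axiom 5): yes — any two successors of a common world are R-related.
Serial (axiom D): yes — every world has a successor (e.g. w1 R w1).
Reflexive (axiom T): no — w4 is not related to itself.
So F validates K, K4, K45, KD45; S5 would additionally require R to be reflexive. The strongest is KD45.

KD45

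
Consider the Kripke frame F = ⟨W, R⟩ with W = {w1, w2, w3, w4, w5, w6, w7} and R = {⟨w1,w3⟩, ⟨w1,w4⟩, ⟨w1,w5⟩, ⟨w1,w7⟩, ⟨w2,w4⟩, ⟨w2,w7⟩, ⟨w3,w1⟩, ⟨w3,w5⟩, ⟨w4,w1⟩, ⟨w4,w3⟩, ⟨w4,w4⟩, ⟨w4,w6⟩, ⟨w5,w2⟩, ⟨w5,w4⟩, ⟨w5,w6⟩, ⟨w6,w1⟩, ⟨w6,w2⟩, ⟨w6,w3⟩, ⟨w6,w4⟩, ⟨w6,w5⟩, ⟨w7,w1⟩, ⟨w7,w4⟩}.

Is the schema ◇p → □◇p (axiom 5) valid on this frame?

Axiom 5 corresponds to the accessibility relation being Euclidean.
Euclidean: no — w1 R w3 and w1 R w4, but not w3 R w4.

No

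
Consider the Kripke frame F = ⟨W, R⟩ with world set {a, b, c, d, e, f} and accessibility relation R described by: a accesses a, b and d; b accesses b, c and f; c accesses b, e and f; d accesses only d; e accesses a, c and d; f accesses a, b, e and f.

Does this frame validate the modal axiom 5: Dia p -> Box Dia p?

By correspondence theory, 5 is valid on a frame iff R is Euclidean.
Euclidean: no — a R b and a R d, but not b R d.

No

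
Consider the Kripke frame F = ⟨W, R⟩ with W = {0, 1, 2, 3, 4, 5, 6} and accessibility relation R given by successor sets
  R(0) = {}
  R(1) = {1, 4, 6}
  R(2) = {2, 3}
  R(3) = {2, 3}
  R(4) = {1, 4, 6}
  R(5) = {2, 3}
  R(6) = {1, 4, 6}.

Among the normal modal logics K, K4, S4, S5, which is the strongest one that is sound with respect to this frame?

Transitive (axiom 4): yes — every two-step R-path is closed by a direct edge.
Reflexive (axiom T): no — 0 is not related to itself.
Euclidean (axiom 5): yes — any two successors of a common world are R-related.
So F validates K, K4; S4 would additionally require R to be reflexive. The strongest is K4.

K4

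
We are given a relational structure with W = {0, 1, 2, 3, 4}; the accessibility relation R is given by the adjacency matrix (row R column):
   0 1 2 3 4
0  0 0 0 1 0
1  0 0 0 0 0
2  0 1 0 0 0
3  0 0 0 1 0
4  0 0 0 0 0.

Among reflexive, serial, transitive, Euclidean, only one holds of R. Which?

transitive

Reflexive: no — 0 is not related to itself.
Serial: no — 1 has no R-successor.
Transitive: yes — every two-step R-path is closed by a direct edge.
Euclidean: no — 2 R 1 and 2 R 1, but not 1 R 1.
Only transitive holds.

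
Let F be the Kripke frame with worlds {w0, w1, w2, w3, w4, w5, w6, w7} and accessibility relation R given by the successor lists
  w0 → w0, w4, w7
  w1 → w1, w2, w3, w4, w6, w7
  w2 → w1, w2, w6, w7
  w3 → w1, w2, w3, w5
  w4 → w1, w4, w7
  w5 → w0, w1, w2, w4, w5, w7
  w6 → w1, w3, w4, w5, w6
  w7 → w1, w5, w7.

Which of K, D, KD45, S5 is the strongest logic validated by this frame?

D

Serial (axiom D): yes — every world has a successor (e.g. w0 R w0).
Euclidean (axiom 5): no — w0 R w7 and w0 R w4, but not w7 R w4.
Transitive (axiom 4): no — w0 R w4 and w4 R w1, but not w0 R w1.
Reflexive (axiom T): yes — every world is R-related to itself.
So F validates K, D; KD45 would additionally require R to be Euclidean and transitive. The strongest is D.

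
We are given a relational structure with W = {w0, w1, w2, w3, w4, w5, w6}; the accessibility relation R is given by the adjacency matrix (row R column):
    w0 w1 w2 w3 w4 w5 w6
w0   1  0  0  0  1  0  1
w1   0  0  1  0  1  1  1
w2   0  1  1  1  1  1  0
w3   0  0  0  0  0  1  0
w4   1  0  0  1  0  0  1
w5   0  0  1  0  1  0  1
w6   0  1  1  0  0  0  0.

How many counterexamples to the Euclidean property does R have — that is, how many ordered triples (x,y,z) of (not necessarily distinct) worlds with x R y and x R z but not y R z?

Enumerating: (w0,w4,w4), (w0,w6,w0), (w0,w6,w4), (w0,w6,w6), (w1,w2,w6), (w1,w4,w2), (w1,w4,w4), (w1,w4,w5), (w1,w5,w5), (w1,w6,w4), (w1,w6,w5), (w1,w6,w6), … and 27 more.
Total: 39.

39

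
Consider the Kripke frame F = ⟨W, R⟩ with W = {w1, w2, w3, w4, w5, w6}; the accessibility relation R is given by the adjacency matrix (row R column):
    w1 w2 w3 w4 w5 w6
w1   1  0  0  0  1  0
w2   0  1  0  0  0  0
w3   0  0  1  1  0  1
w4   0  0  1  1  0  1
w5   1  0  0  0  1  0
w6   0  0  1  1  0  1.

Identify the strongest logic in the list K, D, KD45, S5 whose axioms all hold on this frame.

Serial (axiom D): yes — every world has a successor (e.g. w1 R w1).
Euclidean (axiom 5): yes — any two successors of a common world are R-related.
Transitive (axiom 4): yes — every two-step R-path is closed by a direct edge.
Reflexive (axiom T): yes — every world is R-related to itself.
So F validates K, D, KD45, S5. The strongest is S5.

S5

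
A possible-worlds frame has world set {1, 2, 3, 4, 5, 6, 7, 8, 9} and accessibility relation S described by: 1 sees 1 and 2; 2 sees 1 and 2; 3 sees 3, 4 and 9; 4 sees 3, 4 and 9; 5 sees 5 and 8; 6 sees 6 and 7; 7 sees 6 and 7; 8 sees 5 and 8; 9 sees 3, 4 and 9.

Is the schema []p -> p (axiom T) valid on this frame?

Yes

By correspondence theory, T is valid on a frame iff S is reflexive.
Reflexive: yes — every world is S-related to itself.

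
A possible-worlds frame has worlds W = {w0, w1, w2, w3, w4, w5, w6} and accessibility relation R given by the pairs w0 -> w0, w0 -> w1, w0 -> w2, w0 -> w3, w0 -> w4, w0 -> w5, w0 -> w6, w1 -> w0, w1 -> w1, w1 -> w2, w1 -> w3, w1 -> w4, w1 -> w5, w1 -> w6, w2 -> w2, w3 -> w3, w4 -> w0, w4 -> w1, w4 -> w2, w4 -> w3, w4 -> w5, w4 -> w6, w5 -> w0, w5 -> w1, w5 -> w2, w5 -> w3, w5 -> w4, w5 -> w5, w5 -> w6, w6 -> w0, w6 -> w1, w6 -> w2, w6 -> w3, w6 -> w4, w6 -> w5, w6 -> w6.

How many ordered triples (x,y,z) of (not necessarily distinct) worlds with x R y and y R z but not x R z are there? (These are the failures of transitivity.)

Enumerating: (w4,w0,w4), (w4,w1,w4), (w4,w5,w4), (w4,w6,w4).

4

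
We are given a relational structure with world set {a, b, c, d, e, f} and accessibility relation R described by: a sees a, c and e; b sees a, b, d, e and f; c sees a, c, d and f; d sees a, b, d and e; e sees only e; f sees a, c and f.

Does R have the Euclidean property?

Euclidean: no — a R c and a R e, but not c R e.

No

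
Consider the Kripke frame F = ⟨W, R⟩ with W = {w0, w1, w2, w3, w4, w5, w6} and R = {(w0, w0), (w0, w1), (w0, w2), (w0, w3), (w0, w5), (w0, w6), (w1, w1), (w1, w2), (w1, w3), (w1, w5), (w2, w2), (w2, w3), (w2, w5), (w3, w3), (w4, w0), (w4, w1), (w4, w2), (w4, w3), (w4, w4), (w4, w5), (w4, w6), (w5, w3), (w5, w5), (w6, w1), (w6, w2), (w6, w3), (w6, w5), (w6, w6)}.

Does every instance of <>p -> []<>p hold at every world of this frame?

No

The schema 5 characterises exactly the Euclidean frames.
Euclidean: no — w0 R w1 and w0 R w6, but not w1 R w6.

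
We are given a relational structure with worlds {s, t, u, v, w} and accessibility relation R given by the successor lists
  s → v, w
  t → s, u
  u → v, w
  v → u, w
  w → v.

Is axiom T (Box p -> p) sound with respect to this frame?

No

By correspondence theory, T is valid on a frame iff R is reflexive.
Reflexive: no — s is not related to itself.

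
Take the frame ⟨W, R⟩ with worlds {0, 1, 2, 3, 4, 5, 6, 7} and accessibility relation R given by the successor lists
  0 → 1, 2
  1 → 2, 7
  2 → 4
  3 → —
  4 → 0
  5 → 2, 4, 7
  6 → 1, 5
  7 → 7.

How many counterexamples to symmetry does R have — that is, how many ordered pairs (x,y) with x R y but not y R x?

Enumerating: (0,1), (0,2), (1,2), (1,7), (2,4), (4,0), (5,2), (5,4), (5,7), (6,1), (6,5).

11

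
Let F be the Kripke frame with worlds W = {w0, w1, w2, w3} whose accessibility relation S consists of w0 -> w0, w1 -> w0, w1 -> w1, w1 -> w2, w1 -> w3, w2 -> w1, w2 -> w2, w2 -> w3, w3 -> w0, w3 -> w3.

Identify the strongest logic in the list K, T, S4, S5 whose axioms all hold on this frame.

T

Reflexive (axiom T): yes — every world is S-related to itself.
Transitive (axiom 4): no — w2 S w1 and w1 S w0, but not w2 S w0.
Euclidean (axiom 5): no — w1 S w0 and w1 S w2, but not w0 S w2.
So F validates K, T; S4 would additionally require S to be transitive. The strongest is T.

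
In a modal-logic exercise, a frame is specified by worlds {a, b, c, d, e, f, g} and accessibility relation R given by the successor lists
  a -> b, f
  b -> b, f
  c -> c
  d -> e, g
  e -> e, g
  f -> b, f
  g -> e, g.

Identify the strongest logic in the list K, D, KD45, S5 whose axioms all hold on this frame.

KD45

Serial (axiom D): yes — every world has a successor (e.g. a R b).
Euclidean (axiom 5): yes — any two successors of a common world are R-related.
Transitive (axiom 4): yes — every two-step R-path is closed by a direct edge.
Reflexive (axiom T): no — a is not related to itself.
So F validates K, D, KD45; S5 would additionally require R to be reflexive. The strongest is KD45.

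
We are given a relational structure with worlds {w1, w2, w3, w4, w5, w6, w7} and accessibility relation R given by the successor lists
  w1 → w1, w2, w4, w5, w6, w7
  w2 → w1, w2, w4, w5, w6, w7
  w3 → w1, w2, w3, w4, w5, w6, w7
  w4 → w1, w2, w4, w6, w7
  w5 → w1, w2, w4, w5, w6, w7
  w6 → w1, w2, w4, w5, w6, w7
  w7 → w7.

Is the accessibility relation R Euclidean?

Euclidean: no — w1 R w4 and w1 R w5, but not w4 R w5.

No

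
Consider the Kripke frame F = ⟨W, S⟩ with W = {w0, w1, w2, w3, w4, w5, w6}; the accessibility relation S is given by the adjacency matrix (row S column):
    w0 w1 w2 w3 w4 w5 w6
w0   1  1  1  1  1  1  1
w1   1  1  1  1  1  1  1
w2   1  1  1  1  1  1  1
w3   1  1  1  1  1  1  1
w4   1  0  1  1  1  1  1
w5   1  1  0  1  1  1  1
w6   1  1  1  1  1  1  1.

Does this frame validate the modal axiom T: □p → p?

Yes

Axiom T corresponds to the accessibility relation being reflexive.
Reflexive: yes — every world is S-related to itself.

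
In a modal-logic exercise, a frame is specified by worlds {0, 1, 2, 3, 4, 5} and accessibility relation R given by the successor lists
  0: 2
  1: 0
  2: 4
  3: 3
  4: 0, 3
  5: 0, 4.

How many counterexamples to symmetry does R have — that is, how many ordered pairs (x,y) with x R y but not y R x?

Enumerating: (0,2), (1,0), (2,4), (4,0), (4,3), (5,0), (5,4).

7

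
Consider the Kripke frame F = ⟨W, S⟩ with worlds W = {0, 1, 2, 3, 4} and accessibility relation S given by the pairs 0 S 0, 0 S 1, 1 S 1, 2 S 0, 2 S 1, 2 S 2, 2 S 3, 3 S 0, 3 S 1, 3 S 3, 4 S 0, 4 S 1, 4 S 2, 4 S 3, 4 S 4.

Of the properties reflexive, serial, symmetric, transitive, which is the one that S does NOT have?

Reflexive: yes — every world is S-related to itself.
Serial: yes — every world has a successor (e.g. 0 S 0).
Symmetric: no — 0 S 1 but not 1 S 0.
Transitive: yes — every two-step S-path is closed by a direct edge.
Only symmetric fails.

symmetric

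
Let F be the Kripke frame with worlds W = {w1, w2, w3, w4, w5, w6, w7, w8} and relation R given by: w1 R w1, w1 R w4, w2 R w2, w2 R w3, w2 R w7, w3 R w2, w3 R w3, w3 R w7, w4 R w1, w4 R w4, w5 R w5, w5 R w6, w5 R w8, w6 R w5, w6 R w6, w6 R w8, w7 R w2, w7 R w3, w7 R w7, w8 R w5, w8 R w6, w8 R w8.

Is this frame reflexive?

Yes

Reflexive: yes — every world is R-related to itself.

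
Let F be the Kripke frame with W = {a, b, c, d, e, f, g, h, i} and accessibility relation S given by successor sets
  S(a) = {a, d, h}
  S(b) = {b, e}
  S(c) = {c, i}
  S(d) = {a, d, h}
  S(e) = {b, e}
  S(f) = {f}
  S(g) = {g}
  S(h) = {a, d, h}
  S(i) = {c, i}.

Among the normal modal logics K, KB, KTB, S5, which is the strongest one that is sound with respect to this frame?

Symmetric (axiom B): yes — every pair in S has its reverse in S.
Reflexive (axiom T): yes — every world is S-related to itself.
Euclidean (axiom 5): yes — any two successors of a common world are S-related.
So F validates K, KB, KTB, S5. The strongest is S5.

S5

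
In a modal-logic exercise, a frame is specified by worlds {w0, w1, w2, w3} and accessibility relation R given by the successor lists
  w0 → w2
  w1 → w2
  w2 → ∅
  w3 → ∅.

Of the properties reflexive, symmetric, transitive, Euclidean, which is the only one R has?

transitive

Reflexive: no — w0 is not related to itself.
Symmetric: no — w0 R w2 but not w2 R w0.
Transitive: yes — every two-step R-path is closed by a direct edge.
Euclidean: no — w0 R w2 and w0 R w2, but not w2 R w2.
Only transitive holds.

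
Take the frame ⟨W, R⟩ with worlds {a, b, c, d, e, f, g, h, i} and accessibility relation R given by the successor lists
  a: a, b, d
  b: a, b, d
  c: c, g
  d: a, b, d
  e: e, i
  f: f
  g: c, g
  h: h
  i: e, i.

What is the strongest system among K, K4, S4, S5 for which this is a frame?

Transitive (axiom 4): yes — every two-step R-path is closed by a direct edge.
Reflexive (axiom T): yes — every world is R-related to itself.
Euclidean (axiom 5): yes — any two successors of a common world are R-related.
So F validates K, K4, S4, S5. The strongest is S5.

S5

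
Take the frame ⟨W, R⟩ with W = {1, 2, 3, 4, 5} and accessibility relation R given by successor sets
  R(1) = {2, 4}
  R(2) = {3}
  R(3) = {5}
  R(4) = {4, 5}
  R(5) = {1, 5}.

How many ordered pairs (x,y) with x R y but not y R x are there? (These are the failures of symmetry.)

6

Enumerating: (1,2), (1,4), (2,3), (3,5), (4,5), (5,1).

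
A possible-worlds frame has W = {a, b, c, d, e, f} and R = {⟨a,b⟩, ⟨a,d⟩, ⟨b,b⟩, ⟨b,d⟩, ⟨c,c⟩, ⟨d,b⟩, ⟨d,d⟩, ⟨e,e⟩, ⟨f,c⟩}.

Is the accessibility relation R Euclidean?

Euclidean: yes — any two successors of a common world are R-related.

Yes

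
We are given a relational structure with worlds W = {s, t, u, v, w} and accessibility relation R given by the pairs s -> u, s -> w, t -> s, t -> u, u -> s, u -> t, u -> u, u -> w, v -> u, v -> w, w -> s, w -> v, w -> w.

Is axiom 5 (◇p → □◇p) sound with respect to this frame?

No

By correspondence theory, 5 is valid on a frame iff R is Euclidean.
Euclidean: no — s R w and s R u, but not w R u.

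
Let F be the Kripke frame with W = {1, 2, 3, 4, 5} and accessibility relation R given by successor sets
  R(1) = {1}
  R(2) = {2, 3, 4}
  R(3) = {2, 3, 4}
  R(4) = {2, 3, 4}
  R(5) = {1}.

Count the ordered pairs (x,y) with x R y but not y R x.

Enumerating: (5,1).

1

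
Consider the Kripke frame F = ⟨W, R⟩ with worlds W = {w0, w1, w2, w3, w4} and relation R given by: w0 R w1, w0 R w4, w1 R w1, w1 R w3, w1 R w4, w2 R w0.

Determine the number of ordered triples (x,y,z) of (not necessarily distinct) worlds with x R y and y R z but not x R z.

3

Enumerating: (w0,w1,w3), (w2,w0,w1), (w2,w0,w4).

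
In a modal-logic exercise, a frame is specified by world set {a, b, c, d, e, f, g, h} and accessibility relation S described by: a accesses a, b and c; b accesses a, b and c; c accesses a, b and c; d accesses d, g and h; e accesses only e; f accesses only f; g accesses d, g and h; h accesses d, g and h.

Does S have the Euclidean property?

Yes

Euclidean: yes — any two successors of a common world are S-related.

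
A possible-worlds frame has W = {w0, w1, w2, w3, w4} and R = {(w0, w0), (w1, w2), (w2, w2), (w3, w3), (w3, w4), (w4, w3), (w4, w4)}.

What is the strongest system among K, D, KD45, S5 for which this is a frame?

Serial (axiom D): yes — every world has a successor (e.g. w0 R w0).
Euclidean (axiom 5): yes — any two successors of a common world are R-related.
Transitive (axiom 4): yes — every two-step R-path is closed by a direct edge.
Reflexive (axiom T): no — w1 is not related to itself.
So F validates K, D, KD45; S5 would additionally require R to be reflexive. The strongest is KD45.

KD45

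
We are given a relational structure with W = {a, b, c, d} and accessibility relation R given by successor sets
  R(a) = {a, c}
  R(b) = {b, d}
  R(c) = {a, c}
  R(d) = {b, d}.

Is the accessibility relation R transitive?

Transitive: yes — every two-step R-path is closed by a direct edge.

Yes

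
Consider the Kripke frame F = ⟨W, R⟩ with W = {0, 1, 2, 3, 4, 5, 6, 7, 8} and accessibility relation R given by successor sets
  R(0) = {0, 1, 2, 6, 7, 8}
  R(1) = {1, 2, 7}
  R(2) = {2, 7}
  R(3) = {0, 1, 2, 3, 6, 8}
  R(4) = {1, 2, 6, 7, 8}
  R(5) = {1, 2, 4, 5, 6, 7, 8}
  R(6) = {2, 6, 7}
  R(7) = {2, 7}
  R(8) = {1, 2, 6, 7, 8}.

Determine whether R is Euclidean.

Euclidean: no — 0 R 1 and 0 R 6, but not 1 R 6.

No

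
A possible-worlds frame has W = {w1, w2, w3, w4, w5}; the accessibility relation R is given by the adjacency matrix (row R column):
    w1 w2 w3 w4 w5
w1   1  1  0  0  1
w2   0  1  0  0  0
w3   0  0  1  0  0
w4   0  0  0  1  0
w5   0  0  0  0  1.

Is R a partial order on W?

Reflexive: yes — every world is R-related to itself.
Transitive: yes — every two-step R-path is closed by a direct edge.
Antisymmetric: yes — no distinct pair is related both ways.
So R is a partial order.

Yes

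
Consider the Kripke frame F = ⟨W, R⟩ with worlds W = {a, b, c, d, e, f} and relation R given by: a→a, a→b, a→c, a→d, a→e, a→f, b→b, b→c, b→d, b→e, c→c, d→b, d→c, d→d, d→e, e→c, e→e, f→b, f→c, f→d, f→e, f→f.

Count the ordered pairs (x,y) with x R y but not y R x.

Enumerating: (a,b), (a,c), (a,d), (a,e), (a,f), (b,c), (b,e), (d,c), (d,e), (e,c), (f,b), (f,c), (f,d), (f,e).

14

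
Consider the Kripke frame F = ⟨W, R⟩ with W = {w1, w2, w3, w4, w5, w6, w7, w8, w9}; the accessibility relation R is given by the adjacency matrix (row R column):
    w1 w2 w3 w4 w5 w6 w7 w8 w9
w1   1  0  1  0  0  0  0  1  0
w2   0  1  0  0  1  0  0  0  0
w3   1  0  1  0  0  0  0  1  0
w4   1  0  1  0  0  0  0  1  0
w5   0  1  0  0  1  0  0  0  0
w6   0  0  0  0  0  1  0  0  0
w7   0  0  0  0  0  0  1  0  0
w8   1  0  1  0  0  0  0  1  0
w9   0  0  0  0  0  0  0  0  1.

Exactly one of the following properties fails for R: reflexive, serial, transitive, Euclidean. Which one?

reflexive

Reflexive: no — w4 is not related to itself.
Serial: yes — every world has a successor (e.g. w1 R w1).
Transitive: yes — every two-step R-path is closed by a direct edge.
Euclidean: yes — any two successors of a common world are R-related.
Only reflexive fails.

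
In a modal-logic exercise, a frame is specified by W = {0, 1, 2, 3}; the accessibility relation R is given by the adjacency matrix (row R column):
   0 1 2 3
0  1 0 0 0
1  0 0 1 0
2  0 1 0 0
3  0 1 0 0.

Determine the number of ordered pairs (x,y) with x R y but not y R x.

1

Enumerating: (3,1).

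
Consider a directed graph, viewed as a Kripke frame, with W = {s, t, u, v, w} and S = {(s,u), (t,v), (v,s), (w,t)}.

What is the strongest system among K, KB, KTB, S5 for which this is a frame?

K

Symmetric (axiom B): no — s S u but not u S s.
Reflexive (axiom T): no — s is not related to itself.
Euclidean (axiom 5): no — s S u and s S u, but not u S u.
So F validates K; KB would additionally require S to be symmetric. The strongest is K.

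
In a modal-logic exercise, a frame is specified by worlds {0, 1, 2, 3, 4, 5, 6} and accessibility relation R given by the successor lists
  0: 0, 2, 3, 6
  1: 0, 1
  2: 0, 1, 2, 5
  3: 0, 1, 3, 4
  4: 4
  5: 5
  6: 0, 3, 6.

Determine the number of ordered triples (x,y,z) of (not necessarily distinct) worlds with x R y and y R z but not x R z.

Enumerating: (0,2,1), (0,2,5), (0,3,1), (0,3,4), (1,0,2), (1,0,3), (1,0,6), (2,0,3), (2,0,6), (3,0,2), (3,0,6), (6,0,2), (6,3,1), (6,3,4).

14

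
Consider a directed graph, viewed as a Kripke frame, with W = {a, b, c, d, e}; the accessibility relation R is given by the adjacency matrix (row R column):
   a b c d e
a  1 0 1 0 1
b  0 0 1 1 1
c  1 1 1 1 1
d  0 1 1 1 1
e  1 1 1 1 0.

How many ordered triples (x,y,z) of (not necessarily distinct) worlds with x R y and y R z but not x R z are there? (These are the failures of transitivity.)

Enumerating: (a,c,b), (a,c,d), (a,e,b), (a,e,d), (b,c,a), (b,c,b), (b,d,b), (b,e,a), (b,e,b), (d,c,a), (d,e,a), (e,a,e), (e,b,e), (e,c,e), (e,d,e).

15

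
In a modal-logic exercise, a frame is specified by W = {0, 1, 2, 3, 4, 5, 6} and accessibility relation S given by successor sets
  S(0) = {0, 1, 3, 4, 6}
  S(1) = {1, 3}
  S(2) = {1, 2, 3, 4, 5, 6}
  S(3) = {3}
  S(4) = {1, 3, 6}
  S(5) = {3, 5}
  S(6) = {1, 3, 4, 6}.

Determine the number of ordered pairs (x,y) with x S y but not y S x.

15

Enumerating: (0,1), (0,3), (0,4), (0,6), (1,3), (2,1), (2,3), (2,4), (2,5), (2,6), (4,1), (4,3), (5,3), (6,1), (6,3).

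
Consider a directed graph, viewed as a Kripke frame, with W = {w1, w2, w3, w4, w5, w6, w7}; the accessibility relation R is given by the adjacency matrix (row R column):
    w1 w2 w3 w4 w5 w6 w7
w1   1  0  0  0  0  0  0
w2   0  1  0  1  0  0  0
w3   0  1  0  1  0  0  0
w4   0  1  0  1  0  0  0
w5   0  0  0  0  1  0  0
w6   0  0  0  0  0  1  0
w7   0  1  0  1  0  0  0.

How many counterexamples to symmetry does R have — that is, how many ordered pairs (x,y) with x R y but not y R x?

Enumerating: (w3,w2), (w3,w4), (w7,w2), (w7,w4).

4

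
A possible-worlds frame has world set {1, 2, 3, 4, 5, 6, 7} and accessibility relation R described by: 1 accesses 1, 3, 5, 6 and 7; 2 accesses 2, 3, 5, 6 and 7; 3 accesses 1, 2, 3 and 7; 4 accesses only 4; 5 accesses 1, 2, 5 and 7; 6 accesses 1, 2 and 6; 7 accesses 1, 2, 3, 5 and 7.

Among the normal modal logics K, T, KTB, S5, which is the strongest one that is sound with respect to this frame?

KTB

Reflexive (axiom T): yes — every world is R-related to itself.
Symmetric (axiom B): yes — every pair in R has its reverse in R.
Euclidean (axiom 5): no — 1 R 3 and 1 R 5, but not 3 R 5.
So F validates K, T, KTB; S5 would additionally require R to be Euclidean. The strongest is KTB.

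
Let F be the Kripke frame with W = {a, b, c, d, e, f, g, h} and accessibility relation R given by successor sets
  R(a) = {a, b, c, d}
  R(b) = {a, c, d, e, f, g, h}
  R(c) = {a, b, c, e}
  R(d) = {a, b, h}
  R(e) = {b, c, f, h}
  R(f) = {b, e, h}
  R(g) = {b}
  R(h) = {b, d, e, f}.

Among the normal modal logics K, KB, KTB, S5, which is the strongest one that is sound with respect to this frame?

Symmetric (axiom B): yes — every pair in R has its reverse in R.
Reflexive (axiom T): no — b is not related to itself.
Euclidean (axiom 5): no — a R c and a R d, but not c R d.
So F validates K, KB; KTB would additionally require R to be reflexive. The strongest is KB.

KB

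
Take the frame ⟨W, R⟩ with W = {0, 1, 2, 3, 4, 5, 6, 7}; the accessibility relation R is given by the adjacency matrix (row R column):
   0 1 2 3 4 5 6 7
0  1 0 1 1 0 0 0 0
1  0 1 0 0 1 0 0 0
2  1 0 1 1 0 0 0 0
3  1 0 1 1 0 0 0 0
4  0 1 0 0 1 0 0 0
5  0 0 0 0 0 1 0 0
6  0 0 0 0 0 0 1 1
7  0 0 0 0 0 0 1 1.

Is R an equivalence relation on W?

Reflexive: yes — every world is R-related to itself.
Symmetric: yes — every pair in R has its reverse in R.
Transitive: yes — every two-step R-path is closed by a direct edge.
So R is an equivalence relation.

Yes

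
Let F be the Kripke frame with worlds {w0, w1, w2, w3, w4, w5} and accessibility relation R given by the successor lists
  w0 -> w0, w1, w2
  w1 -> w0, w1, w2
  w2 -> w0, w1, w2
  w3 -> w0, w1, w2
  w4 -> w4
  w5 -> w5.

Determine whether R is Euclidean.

Euclidean: yes — any two successors of a common world are R-related.

Yes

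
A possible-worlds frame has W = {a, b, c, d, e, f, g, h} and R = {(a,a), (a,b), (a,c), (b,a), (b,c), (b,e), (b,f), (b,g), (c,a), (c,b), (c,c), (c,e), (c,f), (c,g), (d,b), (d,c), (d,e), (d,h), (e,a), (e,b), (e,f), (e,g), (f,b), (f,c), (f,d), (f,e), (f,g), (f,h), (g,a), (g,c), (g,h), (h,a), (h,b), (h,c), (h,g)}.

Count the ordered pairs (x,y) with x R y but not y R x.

Enumerating: (b,g), (c,e), (d,b), (d,c), (d,e), (d,h), (e,a), (e,g), (f,d), (f,g), (f,h), (g,a), (h,a), (h,b), (h,c).

15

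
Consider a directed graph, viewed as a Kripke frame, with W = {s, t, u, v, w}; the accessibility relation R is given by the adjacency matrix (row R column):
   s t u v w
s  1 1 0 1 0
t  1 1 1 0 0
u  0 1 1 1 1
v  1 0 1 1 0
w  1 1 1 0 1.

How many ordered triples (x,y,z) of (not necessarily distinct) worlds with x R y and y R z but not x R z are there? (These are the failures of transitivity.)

Enumerating: (s,t,u), (s,v,u), (t,s,v), (t,u,v), (t,u,w), (u,t,s), (u,v,s), (u,w,s), (v,s,t), (v,u,t), (v,u,w), (w,s,v), (w,u,v).

13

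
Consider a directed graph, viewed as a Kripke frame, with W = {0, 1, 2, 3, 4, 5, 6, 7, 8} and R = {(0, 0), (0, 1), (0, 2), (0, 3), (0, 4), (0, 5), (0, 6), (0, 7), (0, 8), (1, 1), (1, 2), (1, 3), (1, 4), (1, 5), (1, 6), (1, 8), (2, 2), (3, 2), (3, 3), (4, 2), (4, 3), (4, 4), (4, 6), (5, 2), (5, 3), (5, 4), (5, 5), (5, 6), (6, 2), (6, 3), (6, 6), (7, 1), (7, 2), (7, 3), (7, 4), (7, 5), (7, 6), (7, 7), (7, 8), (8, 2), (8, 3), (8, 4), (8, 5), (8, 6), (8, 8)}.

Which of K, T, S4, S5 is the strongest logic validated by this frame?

Reflexive (axiom T): yes — every world is R-related to itself.
Transitive (axiom 4): yes — every two-step R-path is closed by a direct edge.
Euclidean (axiom 5): no — 0 R 1 and 0 R 7, but not 1 R 7.
So F validates K, T, S4; S5 would additionally require R to be Euclidean. The strongest is S4.

S4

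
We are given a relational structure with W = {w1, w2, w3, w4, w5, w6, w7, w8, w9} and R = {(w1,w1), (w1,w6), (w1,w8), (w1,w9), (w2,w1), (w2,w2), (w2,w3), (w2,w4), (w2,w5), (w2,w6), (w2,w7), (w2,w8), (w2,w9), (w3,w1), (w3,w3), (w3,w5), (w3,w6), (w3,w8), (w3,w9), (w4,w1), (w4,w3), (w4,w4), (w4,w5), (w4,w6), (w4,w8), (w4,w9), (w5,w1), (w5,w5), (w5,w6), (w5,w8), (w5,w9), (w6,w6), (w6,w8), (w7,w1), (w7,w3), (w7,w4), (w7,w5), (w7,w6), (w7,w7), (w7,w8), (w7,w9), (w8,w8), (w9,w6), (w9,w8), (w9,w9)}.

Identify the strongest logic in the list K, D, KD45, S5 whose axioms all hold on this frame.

D

Serial (axiom D): yes — every world has a successor (e.g. w1 R w1).
Euclidean (axiom 5): no — w1 R w6 and w1 R w9, but not w6 R w9.
Transitive (axiom 4): yes — every two-step R-path is closed by a direct edge.
Reflexive (axiom T): yes — every world is R-related to itself.
So F validates K, D; KD45 would additionally require R to be Euclidean. The strongest is D.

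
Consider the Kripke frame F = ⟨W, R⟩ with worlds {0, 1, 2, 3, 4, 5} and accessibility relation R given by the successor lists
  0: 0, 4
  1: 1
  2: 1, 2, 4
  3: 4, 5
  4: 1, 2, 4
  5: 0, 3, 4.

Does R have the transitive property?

No

Transitive: no — 0 R 4 and 4 R 1, but not 0 R 1.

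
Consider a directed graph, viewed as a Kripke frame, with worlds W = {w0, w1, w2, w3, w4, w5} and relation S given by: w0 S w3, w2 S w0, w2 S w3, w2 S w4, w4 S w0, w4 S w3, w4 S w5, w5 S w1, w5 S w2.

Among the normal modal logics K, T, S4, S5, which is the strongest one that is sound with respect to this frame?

Reflexive (axiom T): no — w0 is not related to itself.
Transitive (axiom 4): no — w2 S w4 and w4 S w5, but not w2 S w5.
Euclidean (axiom 5): no — w2 S w0 and w2 S w4, but not w0 S w4.
So F validates K; T would additionally require S to be reflexive. The strongest is K.

K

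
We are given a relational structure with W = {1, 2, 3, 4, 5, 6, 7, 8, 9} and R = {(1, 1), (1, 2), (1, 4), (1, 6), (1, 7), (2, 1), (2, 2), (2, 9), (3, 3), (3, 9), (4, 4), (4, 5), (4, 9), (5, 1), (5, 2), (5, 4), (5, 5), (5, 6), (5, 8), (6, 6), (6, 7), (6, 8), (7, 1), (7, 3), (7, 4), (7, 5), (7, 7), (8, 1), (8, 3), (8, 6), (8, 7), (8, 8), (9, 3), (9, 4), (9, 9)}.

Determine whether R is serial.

Yes

Serial: yes — every world has a successor (e.g. 1 R 1).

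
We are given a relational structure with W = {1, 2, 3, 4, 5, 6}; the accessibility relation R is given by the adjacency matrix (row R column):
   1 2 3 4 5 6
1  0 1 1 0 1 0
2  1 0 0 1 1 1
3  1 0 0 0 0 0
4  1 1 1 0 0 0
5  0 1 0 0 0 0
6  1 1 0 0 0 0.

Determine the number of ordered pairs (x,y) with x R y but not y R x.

Enumerating: (1,5), (4,1), (4,3), (6,1).

4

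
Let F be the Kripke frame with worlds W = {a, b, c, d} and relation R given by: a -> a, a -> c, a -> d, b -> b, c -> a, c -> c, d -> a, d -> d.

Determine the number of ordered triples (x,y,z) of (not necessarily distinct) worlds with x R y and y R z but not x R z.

Enumerating: (c,a,d), (d,a,c).

2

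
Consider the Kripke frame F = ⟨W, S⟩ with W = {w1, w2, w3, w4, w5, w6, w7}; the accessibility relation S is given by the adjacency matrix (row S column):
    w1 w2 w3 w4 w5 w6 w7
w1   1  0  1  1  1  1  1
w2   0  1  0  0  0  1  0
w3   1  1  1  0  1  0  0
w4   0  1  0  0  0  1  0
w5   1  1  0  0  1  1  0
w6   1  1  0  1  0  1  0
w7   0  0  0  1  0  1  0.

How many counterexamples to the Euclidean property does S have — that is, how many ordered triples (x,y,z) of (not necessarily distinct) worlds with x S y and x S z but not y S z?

Enumerating: (w1,w3,w4), (w1,w3,w6), (w1,w3,w7), (w1,w4,w1), (w1,w4,w3), (w1,w4,w4), (w1,w4,w5), (w1,w4,w7), (w1,w5,w3), (w1,w5,w4), (w1,w5,w7), (w1,w6,w3), … and 21 more.
Total: 33.

33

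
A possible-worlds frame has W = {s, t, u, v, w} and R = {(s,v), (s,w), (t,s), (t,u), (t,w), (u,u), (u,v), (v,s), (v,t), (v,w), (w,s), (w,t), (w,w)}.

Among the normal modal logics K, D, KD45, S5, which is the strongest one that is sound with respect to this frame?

D

Serial (axiom D): yes — every world has a successor (e.g. s R v).
Euclidean (axiom 5): no — s R w and s R v, but not w R v.
Transitive (axiom 4): no — s R v and v R t, but not s R t.
Reflexive (axiom T): no — s is not related to itself.
So F validates K, D; KD45 would additionally require R to be Euclidean and transitive. The strongest is D.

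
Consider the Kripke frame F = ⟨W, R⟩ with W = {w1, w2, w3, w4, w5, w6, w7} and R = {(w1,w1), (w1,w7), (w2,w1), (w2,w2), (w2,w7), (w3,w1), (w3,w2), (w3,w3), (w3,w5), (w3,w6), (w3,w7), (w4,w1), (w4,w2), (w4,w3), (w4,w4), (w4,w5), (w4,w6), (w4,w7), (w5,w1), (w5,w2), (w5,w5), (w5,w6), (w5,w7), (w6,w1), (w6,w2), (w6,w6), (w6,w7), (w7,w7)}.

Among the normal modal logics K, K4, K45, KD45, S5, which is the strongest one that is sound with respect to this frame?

K4

Transitive (axiom 4): yes — every two-step R-path is closed by a direct edge.
Euclidean (axiom 5): no — w2 R w7 and w2 R w1, but not w7 R w1.
Serial (axiom D): yes — every world has a successor (e.g. w1 R w1).
Reflexive (axiom T): yes — every world is R-related to itself.
So F validates K, K4; K45 would additionally require R to be Euclidean. The strongest is K4.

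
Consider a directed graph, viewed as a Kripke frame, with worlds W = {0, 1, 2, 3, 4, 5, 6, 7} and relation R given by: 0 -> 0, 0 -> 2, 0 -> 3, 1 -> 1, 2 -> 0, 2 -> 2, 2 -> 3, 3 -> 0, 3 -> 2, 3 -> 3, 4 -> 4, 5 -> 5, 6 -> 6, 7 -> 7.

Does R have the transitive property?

Transitive: yes — every two-step R-path is closed by a direct edge.

Yes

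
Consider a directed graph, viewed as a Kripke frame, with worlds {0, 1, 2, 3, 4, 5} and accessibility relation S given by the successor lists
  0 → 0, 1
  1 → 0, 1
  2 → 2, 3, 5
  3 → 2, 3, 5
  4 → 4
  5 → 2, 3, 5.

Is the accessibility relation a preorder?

Reflexive: yes — every world is S-related to itself.
Transitive: yes — every two-step S-path is closed by a direct edge.
So S is a preorder.

Yes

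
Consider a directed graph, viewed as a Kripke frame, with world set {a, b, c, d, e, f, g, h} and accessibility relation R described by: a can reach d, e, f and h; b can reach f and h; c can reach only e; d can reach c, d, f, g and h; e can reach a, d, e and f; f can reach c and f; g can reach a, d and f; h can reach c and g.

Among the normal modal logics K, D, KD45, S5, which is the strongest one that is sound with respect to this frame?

D

Serial (axiom D): yes — every world has a successor (e.g. a R d).
Euclidean (axiom 5): no — a R d and a R e, but not d R e.
Transitive (axiom 4): no — a R d and d R c, but not a R c.
Reflexive (axiom T): no — a is not related to itself.
So F validates K, D; KD45 would additionally require R to be Euclidean and transitive. The strongest is D.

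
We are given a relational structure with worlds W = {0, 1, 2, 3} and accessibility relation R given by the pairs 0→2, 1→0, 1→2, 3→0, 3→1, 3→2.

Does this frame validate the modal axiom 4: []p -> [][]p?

The schema 4 characterises exactly the transitive frames.
Transitive: yes — every two-step R-path is closed by a direct edge.

Yes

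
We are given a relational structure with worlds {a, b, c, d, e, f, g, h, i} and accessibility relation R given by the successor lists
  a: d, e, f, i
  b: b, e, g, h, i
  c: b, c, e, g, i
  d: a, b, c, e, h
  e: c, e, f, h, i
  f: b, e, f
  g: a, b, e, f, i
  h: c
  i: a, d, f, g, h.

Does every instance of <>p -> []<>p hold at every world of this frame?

No

The schema 5 characterises exactly the Euclidean frames.
Euclidean: no — a R d and a R f, but not d R f.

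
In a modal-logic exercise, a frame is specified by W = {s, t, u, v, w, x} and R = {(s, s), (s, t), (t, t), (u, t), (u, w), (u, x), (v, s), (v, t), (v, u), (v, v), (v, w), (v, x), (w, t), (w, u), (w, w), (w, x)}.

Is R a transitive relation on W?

Transitive: no — u R w and w R u, but not u R u.

No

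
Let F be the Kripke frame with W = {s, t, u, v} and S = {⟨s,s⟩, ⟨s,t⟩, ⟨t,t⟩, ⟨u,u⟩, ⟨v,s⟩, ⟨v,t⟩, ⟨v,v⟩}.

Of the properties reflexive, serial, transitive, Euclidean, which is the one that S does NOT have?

Euclidean

Reflexive: yes — every world is S-related to itself.
Serial: yes — every world has a successor (e.g. s S s).
Transitive: yes — every two-step S-path is closed by a direct edge.
Euclidean: no — v S t and v S s, but not t S s.
Only Euclidean fails.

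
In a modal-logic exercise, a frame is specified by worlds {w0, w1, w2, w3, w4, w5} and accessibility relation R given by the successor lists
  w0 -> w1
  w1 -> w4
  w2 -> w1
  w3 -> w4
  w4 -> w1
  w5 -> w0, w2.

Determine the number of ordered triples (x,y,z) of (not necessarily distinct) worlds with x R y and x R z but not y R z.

9

Enumerating: (w0,w1,w1), (w1,w4,w4), (w2,w1,w1), (w3,w4,w4), (w4,w1,w1), (w5,w0,w0), (w5,w0,w2), (w5,w2,w0), (w5,w2,w2).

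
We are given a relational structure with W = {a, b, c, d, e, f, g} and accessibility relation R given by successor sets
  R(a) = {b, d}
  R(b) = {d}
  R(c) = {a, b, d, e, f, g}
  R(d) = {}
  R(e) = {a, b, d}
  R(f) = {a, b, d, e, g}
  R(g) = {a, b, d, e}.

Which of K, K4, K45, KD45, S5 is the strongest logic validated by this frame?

Transitive (axiom 4): yes — every two-step R-path is closed by a direct edge.
Euclidean (axiom 5): no — a R d and a R b, but not d R b.
Serial (axiom D): no — d has no R-successor.
Reflexive (axiom T): no — a is not related to itself.
So F validates K, K4; K45 would additionally require R to be Euclidean. The strongest is K4.

K4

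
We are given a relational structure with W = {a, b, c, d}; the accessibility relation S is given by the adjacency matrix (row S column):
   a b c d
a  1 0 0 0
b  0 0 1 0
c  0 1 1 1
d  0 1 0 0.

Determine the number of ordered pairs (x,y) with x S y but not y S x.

Enumerating: (c,d), (d,b).

2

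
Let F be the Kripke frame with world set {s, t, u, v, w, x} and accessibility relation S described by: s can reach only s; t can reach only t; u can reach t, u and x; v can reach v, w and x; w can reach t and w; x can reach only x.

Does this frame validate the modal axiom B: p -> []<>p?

The schema B characterises exactly the symmetric frames.
Symmetric: no — u S t but not t S u.

No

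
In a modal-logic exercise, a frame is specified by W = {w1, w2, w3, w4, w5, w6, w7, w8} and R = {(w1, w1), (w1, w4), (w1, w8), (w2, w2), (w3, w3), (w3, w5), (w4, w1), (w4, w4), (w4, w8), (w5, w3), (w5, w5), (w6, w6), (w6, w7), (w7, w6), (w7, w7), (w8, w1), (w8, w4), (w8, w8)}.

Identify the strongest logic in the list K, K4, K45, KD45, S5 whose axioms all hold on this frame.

S5

Transitive (axiom 4): yes — every two-step R-path is closed by a direct edge.
Euclidean (axiom 5): yes — any two successors of a common world are R-related.
Serial (axiom D): yes — every world has a successor (e.g. w1 R w1).
Reflexive (axiom T): yes — every world is R-related to itself.
So F validates K, K4, K45, KD45, S5. The strongest is S5.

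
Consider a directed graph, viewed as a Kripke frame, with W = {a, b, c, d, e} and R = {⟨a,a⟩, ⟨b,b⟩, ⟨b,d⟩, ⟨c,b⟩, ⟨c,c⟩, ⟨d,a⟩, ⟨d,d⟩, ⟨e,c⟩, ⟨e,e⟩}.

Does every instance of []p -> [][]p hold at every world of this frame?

No

Axiom 4 corresponds to the accessibility relation being transitive.
Transitive: no — b R d and d R a, but not b R a.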